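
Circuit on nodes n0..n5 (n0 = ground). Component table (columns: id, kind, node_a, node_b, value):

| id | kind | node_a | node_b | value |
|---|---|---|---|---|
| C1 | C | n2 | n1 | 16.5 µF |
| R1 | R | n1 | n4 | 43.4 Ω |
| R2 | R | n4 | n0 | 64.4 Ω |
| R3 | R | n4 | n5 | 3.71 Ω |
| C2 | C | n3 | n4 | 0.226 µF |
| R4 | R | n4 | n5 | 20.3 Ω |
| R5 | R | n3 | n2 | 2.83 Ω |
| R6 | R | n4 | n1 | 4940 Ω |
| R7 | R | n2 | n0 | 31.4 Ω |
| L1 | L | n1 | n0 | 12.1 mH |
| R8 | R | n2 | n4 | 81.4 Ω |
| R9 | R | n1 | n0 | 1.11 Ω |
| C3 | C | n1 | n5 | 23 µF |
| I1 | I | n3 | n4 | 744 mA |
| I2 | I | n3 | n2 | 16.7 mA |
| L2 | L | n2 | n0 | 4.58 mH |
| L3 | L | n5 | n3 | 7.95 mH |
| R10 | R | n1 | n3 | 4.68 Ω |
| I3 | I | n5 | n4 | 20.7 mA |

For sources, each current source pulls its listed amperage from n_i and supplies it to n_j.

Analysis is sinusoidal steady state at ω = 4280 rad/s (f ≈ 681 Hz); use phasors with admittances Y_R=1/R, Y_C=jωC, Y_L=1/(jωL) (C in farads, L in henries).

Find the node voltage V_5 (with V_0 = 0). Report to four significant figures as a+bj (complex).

MNA unknowns: 5 node voltages V₁..V_5
C1: Y=0.000+0.07062j on G[2,1]
R1: Y=0.02304+0.000j on G[1,4]
R2: Y=0.01553+0.000j on G[4,0]
R3: Y=0.2695+0.000j on G[4,5]
C2: Y=0.000+0.0009673j on G[3,4]
R4: Y=0.04926+0.000j on G[4,5]
R5: Y=0.3534+0.000j on G[3,2]
R6: Y=0.0002024+0.000j on G[4,1]
R7: Y=0.03185+0.000j on G[2,0]
L1: Y=0.000-0.01931j on G[1,0]
R8: Y=0.01229+0.000j on G[2,4]
R9: Y=0.9009+0.000j on G[1,0]
C3: Y=0.000+0.09844j on G[1,5]
I1: z[3]−=0.744, z[4]+=0.744
I2: z[3]−=0.0167, z[2]+=0.0167
L2: Y=0.000-0.05101j on G[2,0]
L3: Y=0.000-0.02939j on G[5,3]
R10: Y=0.2137+0.000j on G[1,3]
I3: z[5]−=0.0207, z[4]+=0.0207
solve → V1=0.03900-0.03844j, V2=-2.669-0.8333j, V3=-3.220-0.9271j, V4=5.998-4.782j, V5=4.671-5.484j

4.671-5.484j V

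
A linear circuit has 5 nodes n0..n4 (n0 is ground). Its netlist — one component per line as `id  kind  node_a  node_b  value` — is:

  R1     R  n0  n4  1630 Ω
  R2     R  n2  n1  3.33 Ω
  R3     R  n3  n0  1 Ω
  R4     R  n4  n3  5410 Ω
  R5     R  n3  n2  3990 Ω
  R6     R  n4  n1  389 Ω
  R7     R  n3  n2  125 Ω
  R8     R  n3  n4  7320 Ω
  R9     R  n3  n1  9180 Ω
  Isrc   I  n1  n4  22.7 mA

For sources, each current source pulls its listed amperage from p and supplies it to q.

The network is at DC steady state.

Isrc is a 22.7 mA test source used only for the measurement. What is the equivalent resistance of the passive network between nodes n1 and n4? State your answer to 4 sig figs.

R_eq = 293.3 Ω

MNA unknowns: 4 node voltages V₁..V_4
R1: Y=0.0006135 on G[0,4]
R2: Y=0.3003 on G[2,1]
R3: Y=1.000 on G[3,0]
R4: Y=0.0001848 on G[4,3]
R5: Y=0.0002506 on G[3,2]
R6: Y=0.002571 on G[4,1]
R7: Y=0.008000 on G[3,2]
R8: Y=0.0001366 on G[3,4]
R9: Y=0.0001089 on G[3,1]
Isrc: z[1]−=0.0227, z[4]+=0.0227
solve → V1=-0.6895, V2=-0.6712, V3=-0.003662, V4=5.969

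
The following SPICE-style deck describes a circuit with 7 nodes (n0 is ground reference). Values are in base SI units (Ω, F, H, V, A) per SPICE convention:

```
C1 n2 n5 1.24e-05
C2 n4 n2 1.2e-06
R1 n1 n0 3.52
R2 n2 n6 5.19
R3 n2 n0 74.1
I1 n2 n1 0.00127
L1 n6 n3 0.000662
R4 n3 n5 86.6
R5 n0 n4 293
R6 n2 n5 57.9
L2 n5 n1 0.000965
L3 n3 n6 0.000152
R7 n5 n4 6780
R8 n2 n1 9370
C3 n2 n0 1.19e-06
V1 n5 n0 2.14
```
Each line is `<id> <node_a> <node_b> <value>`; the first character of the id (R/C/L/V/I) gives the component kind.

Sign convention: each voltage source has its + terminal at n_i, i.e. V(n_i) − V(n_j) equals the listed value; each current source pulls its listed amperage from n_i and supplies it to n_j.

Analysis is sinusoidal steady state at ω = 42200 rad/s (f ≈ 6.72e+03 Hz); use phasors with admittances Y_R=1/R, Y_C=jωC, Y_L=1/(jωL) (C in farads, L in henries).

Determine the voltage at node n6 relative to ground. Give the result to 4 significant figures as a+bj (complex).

Element admittances at ω=42200 rad/s:
  Y(C1) = 0.000+0.5233j S between n2,n5
  Y(C2) = 0.000+0.05064j S between n4,n2
  Y(R1) = 0.2841+0.000j S between n1,n0
  Y(R2) = 0.1927+0.000j S between n2,n6
  Y(R3) = 0.01350+0.000j S between n2,n0
  I1: injects 0.00127 A into n1 (from n2)
  Y(L1) = 0.000-0.03580j S between n6,n3
  Y(R4) = 0.01155+0.000j S between n3,n5
  Y(R5) = 0.003413+0.000j S between n0,n4
  Y(R6) = 0.01727+0.000j S between n2,n5
  Y(L2) = 0.000-0.02456j S between n5,n1
  Y(L3) = 0.000-0.1559j S between n3,n6
  Y(R7) = 0.0001475+0.000j S between n5,n4
  Y(R8) = 0.0001067+0.000j S between n2,n1
  Y(C3) = 0.000+0.05022j S between n2,n0
  V1: constraint V(n5)−V(n0) = 2.14
Assemble and solve the 7×7 MNA system:
  V(n1)=0.02102-0.1831j  V(n2)=1.948+0.05048j  V(n3)=1.962+0.05776j  V(n4)=1.935+0.1803j  V(n5)=2.140+0.000j  V(n6)=1.958+0.04702j
  i(V1)=-0.03632-0.04709j

1.958+0.04702j V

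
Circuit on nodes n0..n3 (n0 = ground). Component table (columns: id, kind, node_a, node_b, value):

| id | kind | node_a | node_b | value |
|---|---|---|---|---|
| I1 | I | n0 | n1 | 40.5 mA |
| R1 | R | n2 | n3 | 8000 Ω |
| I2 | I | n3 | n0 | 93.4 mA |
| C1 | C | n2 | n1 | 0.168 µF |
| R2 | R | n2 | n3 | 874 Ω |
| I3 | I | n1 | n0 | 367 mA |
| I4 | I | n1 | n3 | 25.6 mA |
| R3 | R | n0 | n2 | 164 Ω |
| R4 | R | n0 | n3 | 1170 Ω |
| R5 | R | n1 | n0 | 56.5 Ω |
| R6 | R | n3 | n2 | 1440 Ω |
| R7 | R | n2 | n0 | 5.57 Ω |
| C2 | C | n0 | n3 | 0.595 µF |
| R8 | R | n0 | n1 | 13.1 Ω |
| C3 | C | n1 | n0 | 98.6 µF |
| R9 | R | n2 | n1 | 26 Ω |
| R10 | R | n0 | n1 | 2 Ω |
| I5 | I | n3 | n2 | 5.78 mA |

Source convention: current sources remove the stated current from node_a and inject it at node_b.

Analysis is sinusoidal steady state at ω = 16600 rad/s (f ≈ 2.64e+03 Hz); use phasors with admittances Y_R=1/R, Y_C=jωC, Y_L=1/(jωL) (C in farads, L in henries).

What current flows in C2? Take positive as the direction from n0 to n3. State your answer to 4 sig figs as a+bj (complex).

Apply KCL at each of the 3 non-ground nodes and solve the resulting linear system.
Node n1: branches {I1, C1, I3, I4, R5, R8, C3, R9, R10} → V_1 = -0.07035+0.1879j
Node n2: branches {R1, C1, R2, R3, R6, R7, R9, I5} → V_2 = -0.004526+0.09104j
Node n3: branches {R1, I2, R2, I4, R4, R6, C2, I5} → V_3 = -1.949+6.894j

0.06810+0.01925j A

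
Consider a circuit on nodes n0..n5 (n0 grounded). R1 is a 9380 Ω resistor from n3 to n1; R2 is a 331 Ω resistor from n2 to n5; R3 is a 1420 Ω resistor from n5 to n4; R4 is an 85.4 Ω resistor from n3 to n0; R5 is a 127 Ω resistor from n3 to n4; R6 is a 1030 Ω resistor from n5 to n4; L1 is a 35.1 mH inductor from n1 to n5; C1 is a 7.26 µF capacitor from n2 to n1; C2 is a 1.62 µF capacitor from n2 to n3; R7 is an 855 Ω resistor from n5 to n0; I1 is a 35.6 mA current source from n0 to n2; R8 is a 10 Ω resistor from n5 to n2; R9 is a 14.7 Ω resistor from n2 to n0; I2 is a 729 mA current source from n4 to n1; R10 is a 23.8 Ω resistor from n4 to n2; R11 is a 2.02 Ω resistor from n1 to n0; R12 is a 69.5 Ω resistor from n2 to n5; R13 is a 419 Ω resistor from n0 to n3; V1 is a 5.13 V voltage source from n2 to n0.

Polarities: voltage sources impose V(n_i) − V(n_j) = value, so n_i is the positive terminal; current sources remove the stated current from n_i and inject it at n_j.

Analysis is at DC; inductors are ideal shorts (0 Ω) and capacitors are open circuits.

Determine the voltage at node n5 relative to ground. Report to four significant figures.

MNA unknowns: 5 node voltages V₁..V_5 plus 2 source currents (L1, V1)
R1: Y=0.0001066 on G[3,1]
R2: Y=0.003021 on G[2,5]
R3: Y=0.0007042 on G[5,4]
R4: Y=0.01171 on G[3,0]
R5: Y=0.007874 on G[3,4]
R6: Y=0.0009709 on G[5,4]
L1: row V1−V5=0, i_L1 at 1,5
C1: Y=0.000 on G[2,1]
C2: Y=0.000 on G[2,3]
R7: Y=0.001170 on G[5,0]
I1: z[0]−=0.0356, z[2]+=0.0356
R8: Y=0.1000 on G[5,2]
R9: Y=0.06803 on G[2,0]
I2: z[4]−=0.729, z[1]+=0.729
R10: Y=0.04202 on G[4,2]
R11: Y=0.4950 on G[1,0]
R12: Y=0.01439 on G[2,5]
R13: Y=0.002387 on G[0,3]
V1: row V2−V0=5.13, i_V1 at 2,0
solve → V1=2.134, V2=5.130, V3=-3.719, V4=-10.46, V5=2.134
aux → i_L1=-0.3282, i_V1=-1.320

2.134 V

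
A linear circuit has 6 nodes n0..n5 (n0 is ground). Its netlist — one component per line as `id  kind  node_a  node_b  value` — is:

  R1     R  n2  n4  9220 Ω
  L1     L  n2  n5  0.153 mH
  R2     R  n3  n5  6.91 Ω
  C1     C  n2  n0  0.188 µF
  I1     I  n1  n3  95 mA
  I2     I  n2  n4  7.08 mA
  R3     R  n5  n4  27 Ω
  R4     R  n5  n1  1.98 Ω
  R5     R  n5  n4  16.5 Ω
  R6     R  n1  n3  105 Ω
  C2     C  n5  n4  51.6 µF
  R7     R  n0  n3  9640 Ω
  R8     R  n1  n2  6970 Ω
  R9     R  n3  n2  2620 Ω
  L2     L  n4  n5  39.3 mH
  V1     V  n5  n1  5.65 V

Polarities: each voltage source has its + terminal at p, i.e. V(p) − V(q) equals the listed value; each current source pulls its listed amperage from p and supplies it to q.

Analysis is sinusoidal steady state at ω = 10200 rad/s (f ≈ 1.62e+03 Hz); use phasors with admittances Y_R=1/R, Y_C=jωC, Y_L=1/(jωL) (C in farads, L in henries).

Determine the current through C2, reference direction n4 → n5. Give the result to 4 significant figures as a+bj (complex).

0.006875+0.001282j A

Apply KCL at each of the 5 non-ground nodes and solve the resulting linear system.
Node n1: branches {I1, R4, R6, R8, V1} → V_1 = -5.651+0.02644j
Node n2: branches {R1, L1, C1, I2, R8, R9} → V_2 = -0.001428+0.01432j
Node n3: branches {R2, I1, R6, R7, R9} → V_3 = 0.2648+0.02639j
Node n4: branches {R1, I2, R3, R5, C2, L2} → V_4 = 0.001021+0.01338j
Node n5: branches {L1, R2, R3, R4, R5, C2, L2, V1} → V_5 = -0.001414+0.02644j
Source currents: i(V1)=-2.816+2.191e-06j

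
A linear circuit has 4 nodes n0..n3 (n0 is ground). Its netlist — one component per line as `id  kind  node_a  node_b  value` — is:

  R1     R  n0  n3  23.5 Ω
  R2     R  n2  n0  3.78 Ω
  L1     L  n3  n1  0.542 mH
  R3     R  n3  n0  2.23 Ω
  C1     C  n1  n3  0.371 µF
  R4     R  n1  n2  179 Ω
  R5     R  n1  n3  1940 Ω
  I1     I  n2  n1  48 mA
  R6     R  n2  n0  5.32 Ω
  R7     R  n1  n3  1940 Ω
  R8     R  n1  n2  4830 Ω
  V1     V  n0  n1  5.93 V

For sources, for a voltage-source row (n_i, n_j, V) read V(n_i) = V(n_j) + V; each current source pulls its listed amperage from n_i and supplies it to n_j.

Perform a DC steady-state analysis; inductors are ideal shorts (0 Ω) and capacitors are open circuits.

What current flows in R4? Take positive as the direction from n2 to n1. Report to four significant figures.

0.03212 A

Element admittances at DC:
  Y(R1) = 0.04255 S between n0,n3
  Y(R2) = 0.2646 S between n2,n0
  L1: short n3↔n1 (DC inductor)
  Y(R3) = 0.4484 S between n3,n0
  Y(C1) = 0.000 S between n1,n3
  Y(R4) = 0.005587 S between n1,n2
  Y(R5) = 0.0005155 S between n1,n3
  I1: injects 0.048 A into n1 (from n2)
  Y(R6) = 0.1880 S between n2,n0
  Y(R7) = 0.0005155 S between n1,n3
  Y(R8) = 0.0002070 S between n1,n2
  V1: constraint V(n0)−V(n1) = 5.93
Assemble and solve the 5×5 MNA system:
  V(n1)=-5.930  V(n2)=-0.1797  V(n3)=-5.930
  i(L1)=2.912  i(V1)=-2.993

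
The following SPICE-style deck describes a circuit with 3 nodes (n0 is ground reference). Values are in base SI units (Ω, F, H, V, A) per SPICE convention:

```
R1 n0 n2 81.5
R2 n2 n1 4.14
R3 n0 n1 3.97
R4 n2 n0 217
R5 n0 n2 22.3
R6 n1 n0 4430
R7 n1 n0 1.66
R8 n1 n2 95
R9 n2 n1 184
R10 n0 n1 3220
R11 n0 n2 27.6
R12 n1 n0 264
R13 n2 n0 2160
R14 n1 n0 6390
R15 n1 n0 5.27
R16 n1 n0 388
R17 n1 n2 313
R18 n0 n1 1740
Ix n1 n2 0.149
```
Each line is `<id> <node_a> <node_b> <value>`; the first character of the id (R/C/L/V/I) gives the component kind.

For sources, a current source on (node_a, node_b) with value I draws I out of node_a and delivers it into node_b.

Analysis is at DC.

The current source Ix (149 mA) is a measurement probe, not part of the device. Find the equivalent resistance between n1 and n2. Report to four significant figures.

Apply KCL at each of the 2 non-ground nodes and solve the resulting linear system.
Node n1: branches {R2, R3, R6, R7, R8, R9, R10, R12, R14, R15, R16, R17, R18, Ix} → V_1 = -0.03636
Node n2: branches {R1, R2, R4, R5, R8, R9, R11, R13, R17, Ix} → V_2 = 0.3885

R_eq = 2.851 Ω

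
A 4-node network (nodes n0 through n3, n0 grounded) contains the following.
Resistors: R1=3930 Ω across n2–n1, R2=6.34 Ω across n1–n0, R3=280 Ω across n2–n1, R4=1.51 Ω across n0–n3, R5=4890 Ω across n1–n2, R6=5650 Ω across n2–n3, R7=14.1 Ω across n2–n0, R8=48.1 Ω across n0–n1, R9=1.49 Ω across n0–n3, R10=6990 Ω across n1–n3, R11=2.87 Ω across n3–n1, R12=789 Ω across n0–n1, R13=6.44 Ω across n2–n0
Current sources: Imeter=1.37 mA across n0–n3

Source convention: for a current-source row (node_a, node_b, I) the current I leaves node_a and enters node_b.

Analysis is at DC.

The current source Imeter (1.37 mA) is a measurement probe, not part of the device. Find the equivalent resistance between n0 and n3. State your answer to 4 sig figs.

MNA unknowns: 3 node voltages V₁..V_3
R1: Y=0.0002545 on G[2,1]
R2: Y=0.1577 on G[1,0]
R3: Y=0.003571 on G[2,1]
R4: Y=0.6623 on G[0,3]
R5: Y=0.0002045 on G[1,2]
R6: Y=0.0001770 on G[2,3]
R7: Y=0.07092 on G[2,0]
R8: Y=0.02079 on G[0,1]
R9: Y=0.6711 on G[0,3]
R10: Y=0.0001431 on G[1,3]
R11: Y=0.3484 on G[3,1]
R12: Y=0.001267 on G[0,1]
R13: Y=0.1553 on G[2,0]
Imeter: z[0]−=0.00137, z[3]+=0.00137
solve → V1=0.0006170, V2=1.152e-05, V3=0.0009423

R_eq = 0.6878 Ω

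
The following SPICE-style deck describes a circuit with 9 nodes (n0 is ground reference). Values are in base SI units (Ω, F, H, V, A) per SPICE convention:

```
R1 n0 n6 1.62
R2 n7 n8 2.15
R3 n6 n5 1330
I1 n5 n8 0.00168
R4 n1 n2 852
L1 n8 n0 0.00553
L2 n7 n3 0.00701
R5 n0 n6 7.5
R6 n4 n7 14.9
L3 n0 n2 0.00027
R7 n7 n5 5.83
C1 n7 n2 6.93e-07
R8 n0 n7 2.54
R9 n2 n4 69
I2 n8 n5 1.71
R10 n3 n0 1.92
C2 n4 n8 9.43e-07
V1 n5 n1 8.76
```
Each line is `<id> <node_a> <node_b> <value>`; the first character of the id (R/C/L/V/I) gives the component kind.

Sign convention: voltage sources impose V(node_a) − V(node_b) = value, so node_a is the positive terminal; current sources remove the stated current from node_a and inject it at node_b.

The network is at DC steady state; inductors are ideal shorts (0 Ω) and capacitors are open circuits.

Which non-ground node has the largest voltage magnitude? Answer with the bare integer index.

5

MNA unknowns: 8 node voltages V₁..V_8 plus 4 source currents (L1, L2, L3, V1)
R1: Y=0.6173 on G[0,6]
R2: Y=0.4651 on G[7,8]
R3: Y=0.0007519 on G[6,5]
I1: z[5]−=0.00168, z[8]+=0.00168
R4: Y=0.001174 on G[1,2]
L1: row V8−V0=0, i_L1 at 8,0
L2: row V7−V3=0, i_L2 at 7,3
R5: Y=0.1333 on G[0,6]
R6: Y=0.06711 on G[4,7]
L3: row V0−V2=0, i_L3 at 0,2
R7: Y=0.1715 on G[7,5]
C1: Y=0.000 on G[7,2]
R8: Y=0.3937 on G[0,7]
R9: Y=0.01449 on G[2,4]
I2: z[8]−=1.71, z[5]+=1.71
R10: Y=0.5208 on G[3,0]
C2: Y=0.000 on G[4,8]
V1: row V5−V1=8.76, i_V1 at 5,1
solve → V1=2.354, V2=0.000, V3=1.220, V4=1.003, V5=11.11, V6=0.01112, V7=1.220, V8=0.000
aux → i_L1=-1.141, i_L2=0.6352, i_L3=-0.01730, i_V1=0.002763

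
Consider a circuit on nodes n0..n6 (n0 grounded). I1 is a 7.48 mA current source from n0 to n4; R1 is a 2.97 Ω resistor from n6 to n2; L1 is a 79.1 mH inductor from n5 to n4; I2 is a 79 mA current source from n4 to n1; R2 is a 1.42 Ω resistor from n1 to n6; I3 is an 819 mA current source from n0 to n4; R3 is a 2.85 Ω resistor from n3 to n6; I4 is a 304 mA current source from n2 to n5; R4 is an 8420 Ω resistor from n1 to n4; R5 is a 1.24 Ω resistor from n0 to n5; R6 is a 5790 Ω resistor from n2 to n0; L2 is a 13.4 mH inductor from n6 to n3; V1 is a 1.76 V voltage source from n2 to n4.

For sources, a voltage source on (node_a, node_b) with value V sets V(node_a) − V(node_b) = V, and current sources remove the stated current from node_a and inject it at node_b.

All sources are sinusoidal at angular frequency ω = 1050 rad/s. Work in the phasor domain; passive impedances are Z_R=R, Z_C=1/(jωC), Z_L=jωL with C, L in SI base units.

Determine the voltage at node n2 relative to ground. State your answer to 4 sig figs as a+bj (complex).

Element admittances at ω=1050 rad/s:
  I1: injects 0.00748 A into n4 (from n0)
  Y(R1) = 0.3367+0.000j S between n6,n2
  Y(L1) = 0.000-0.01204j S between n5,n4
  I2: injects 0.079 A into n1 (from n4)
  Y(R2) = 0.7042+0.000j S between n1,n6
  I3: injects 0.819 A into n4 (from n0)
  Y(R3) = 0.3509+0.000j S between n3,n6
  I4: injects 0.304 A into n5 (from n2)
  Y(R4) = 0.0001188+0.000j S between n1,n4
  Y(R5) = 0.8065+0.000j S between n0,n5
  Y(R6) = 0.0001727+0.000j S between n2,n0
  Y(L2) = 0.000-0.07107j S between n6,n3
  V1: constraint V(n2)−V(n4) = 1.76
Assemble and solve the 7×7 MNA system:
  V(n1)=3.751+43.34j  V(n2)=3.406+43.34j  V(n3)=3.640+43.34j  V(n4)=1.646+43.34j  V(n5)=1.024-0.009281j  V(n6)=3.640+43.34j
  i(V1)=-0.2258-0.007485j

3.406+43.34j V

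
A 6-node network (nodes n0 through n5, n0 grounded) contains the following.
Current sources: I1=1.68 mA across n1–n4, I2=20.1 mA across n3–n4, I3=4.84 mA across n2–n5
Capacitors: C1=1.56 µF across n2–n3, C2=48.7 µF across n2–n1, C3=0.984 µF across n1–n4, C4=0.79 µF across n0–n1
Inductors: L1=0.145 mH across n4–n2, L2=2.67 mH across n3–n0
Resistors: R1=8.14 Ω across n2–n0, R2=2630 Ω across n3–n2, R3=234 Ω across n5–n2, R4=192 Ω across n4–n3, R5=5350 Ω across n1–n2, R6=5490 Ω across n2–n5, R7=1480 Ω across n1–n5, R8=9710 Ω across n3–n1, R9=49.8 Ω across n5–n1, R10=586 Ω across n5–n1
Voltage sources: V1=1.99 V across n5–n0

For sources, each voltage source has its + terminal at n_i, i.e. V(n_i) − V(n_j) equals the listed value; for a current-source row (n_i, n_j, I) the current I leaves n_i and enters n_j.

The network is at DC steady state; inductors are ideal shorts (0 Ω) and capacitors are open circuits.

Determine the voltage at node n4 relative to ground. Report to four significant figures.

MNA unknowns: 5 node voltages V₁..V_5 plus 3 source currents (L1, L2, V1)
I1: z[1]−=0.00168, z[4]+=0.00168
I2: z[3]−=0.0201, z[4]+=0.0201
C1: Y=0.000 on G[2,3]
L1: row V4−V2=0, i_L1 at 4,2
R1: Y=0.1229 on G[2,0]
C2: Y=0.000 on G[2,1]
C3: Y=0.000 on G[1,4]
R2: Y=0.0003802 on G[3,2]
R3: Y=0.004274 on G[5,2]
R4: Y=0.005208 on G[4,3]
R5: Y=0.0001869 on G[1,2]
L2: row V3−V0=0, i_L2 at 3,0
R6: Y=0.0001821 on G[2,5]
I3: z[2]−=0.00484, z[5]+=0.00484
R7: Y=0.0006757 on G[1,5]
R8: Y=0.0001030 on G[3,1]
C4: Y=0.000 on G[0,1]
R9: Y=0.02008 on G[5,1]
R10: Y=0.001706 on G[5,1]
V1: row V5−V0=1.99, i_V1 at 5,0
solve → V1=1.892, V2=0.1966, V3=0.000, V4=0.1966, V5=1.990
aux → i_L1=0.02076, i_L2=-0.01881, i_V1=-0.005343

0.1966 V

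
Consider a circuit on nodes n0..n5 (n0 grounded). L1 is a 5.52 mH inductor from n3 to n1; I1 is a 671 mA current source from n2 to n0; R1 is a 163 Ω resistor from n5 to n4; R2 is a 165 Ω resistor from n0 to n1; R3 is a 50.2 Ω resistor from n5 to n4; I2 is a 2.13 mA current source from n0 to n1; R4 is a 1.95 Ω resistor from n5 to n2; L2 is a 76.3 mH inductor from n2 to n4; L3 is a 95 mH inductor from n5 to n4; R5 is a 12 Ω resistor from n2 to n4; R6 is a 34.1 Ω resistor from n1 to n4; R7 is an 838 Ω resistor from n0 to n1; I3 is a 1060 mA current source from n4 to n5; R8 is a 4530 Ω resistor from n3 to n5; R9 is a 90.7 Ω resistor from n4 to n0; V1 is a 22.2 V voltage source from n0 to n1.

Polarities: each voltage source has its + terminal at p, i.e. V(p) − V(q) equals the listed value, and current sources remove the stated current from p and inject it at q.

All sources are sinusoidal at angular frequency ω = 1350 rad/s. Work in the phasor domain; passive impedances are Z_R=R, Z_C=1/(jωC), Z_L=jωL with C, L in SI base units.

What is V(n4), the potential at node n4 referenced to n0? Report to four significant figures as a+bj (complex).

-32.73-0.003559j V

MNA unknowns: 5 node voltages V₁..V_5 plus 1 source current (V1)
L1: Y=0.000-0.1342j on G[3,1]
I1: z[2]−=0.671, z[0]+=0.671
R1: Y=0.006135+0.000j on G[5,4]
R2: Y=0.006061+0.000j on G[0,1]
R3: Y=0.01992+0.000j on G[5,4]
I2: z[0]−=0.00213, z[1]+=0.00213
R4: Y=0.5128+0.000j on G[5,2]
L2: Y=0.000-0.009708j on G[2,4]
L3: Y=0.000-0.007797j on G[5,4]
R5: Y=0.08333+0.000j on G[2,4]
R6: Y=0.02933+0.000j on G[1,4]
R7: Y=0.001193+0.000j on G[0,1]
I3: z[4]−=1.06, z[5]+=1.06
R8: Y=0.0002208+0.000j on G[3,5]
R9: Y=0.01103+0.000j on G[4,0]
V1: row V0−V1=22.2, i_V1 at 0,1
solve → V1=-22.20+0.000j, V2=-29.70+0.6006j, V3=-22.20-0.009347j, V4=-32.73-0.003559j, V5=-27.88+0.6412j
aux → i_V1=0.1469-3.924e-05j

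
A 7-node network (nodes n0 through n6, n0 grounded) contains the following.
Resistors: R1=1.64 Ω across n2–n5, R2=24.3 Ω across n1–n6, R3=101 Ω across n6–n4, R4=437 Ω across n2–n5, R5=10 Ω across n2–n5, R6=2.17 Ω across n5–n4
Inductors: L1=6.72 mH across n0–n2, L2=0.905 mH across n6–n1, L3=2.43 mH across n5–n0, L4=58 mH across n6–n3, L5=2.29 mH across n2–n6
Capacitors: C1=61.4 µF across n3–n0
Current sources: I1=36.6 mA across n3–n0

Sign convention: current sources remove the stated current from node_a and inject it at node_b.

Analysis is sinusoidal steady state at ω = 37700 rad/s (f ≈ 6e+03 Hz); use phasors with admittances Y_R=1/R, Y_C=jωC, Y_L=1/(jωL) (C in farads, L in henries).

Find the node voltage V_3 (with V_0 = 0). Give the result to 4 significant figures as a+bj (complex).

Element admittances at ω=37700 rad/s:
  Y(R1) = 0.6098+0.000j S between n2,n5
  Y(L1) = 0.000-0.003947j S between n0,n2
  Y(L2) = 0.000-0.02931j S between n6,n1
  Y(L3) = 0.000-0.01092j S between n5,n0
  Y(R2) = 0.04115+0.000j S between n1,n6
  Y(L4) = 0.000-0.0004573j S between n6,n3
  Y(R3) = 0.009901+0.000j S between n6,n4
  Y(L5) = 0.000-0.01158j S between n2,n6
  Y(R4) = 0.002288+0.000j S between n2,n5
  Y(R5) = 0.1000+0.000j S between n2,n5
  Y(C1) = 0.000+2.315j S between n3,n0
  Y(R6) = 0.4608+0.000j S between n5,n4
  I1: injects 0.0366 A into n0 (from n3)
Assemble and solve the 6×6 MNA system:
  V(n1)=0.0002754+0.0008123j  V(n2)=-6.112e-06+0.0004582j  V(n3)=-5.443e-08+0.01581j  V(n4)=-3.342e-06+0.0004702j  V(n5)=-9.331e-06+0.0004628j  V(n6)=0.0002754+0.0008123j

-5.443e-08+0.01581j V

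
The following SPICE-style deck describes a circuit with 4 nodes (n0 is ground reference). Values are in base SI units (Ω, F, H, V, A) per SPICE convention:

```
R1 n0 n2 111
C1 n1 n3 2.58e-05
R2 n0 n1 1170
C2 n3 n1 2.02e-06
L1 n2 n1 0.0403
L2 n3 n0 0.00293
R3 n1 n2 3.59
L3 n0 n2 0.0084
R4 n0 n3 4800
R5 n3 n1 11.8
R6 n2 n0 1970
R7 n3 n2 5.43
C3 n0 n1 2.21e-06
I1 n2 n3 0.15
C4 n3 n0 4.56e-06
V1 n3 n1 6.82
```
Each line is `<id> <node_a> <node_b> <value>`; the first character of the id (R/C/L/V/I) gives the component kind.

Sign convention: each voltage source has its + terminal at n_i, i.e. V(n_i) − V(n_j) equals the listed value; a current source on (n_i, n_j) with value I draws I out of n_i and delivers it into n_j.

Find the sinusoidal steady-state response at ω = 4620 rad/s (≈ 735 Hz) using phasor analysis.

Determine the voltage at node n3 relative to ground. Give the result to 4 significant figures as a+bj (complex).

Element admittances at ω=4620 rad/s:
  Y(R1) = 0.009009+0.000j S between n0,n2
  Y(C1) = 0.000+0.1192j S between n1,n3
  Y(R2) = 0.0008547+0.000j S between n0,n1
  Y(C2) = 0.000+0.009332j S between n3,n1
  Y(L1) = 0.000-0.005371j S between n2,n1
  Y(L2) = 0.000-0.07387j S between n3,n0
  Y(R3) = 0.2786+0.000j S between n1,n2
  Y(L3) = 0.000-0.02577j S between n0,n2
  Y(R4) = 0.0002083+0.000j S between n0,n3
  Y(R5) = 0.08475+0.000j S between n3,n1
  Y(R6) = 0.0005076+0.000j S between n2,n0
  Y(R7) = 0.1842+0.000j S between n3,n2
  Y(C3) = 0.000+0.01021j S between n0,n1
  I1: injects 0.15 A into n3 (from n2)
  Y(C4) = 0.000+0.02107j S between n3,n0
  V1: constraint V(n3)−V(n1) = 6.82
Assemble and solve the 4×4 MNA system:
  V(n1)=-6.113+0.6553j  V(n2)=-3.671+0.4696j  V(n3)=0.7072+0.6553j
  i(V1)=-1.269-0.8736j

0.7072+0.6553j V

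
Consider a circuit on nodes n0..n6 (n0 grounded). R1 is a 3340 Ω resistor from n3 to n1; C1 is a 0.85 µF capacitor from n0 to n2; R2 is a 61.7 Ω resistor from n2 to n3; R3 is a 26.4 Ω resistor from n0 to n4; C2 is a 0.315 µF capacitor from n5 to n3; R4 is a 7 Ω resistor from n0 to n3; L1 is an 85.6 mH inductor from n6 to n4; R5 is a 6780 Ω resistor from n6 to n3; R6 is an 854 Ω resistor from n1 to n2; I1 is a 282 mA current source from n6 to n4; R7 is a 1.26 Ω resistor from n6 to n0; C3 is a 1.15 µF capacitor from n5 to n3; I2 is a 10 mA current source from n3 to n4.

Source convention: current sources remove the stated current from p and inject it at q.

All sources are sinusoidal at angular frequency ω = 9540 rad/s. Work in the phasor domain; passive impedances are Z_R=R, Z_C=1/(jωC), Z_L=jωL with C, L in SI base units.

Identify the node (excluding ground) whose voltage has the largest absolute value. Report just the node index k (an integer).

MNA unknowns: 6 node voltages V₁..V_6
R1: Y=0.0002994+0.000j on G[3,1]
C1: Y=0.000+0.008109j on G[0,2]
R2: Y=0.01621+0.000j on G[2,3]
R3: Y=0.03788+0.000j on G[0,4]
C2: Y=0.000+0.003005j on G[5,3]
R4: Y=0.1429+0.000j on G[0,3]
L1: Y=0.000-0.001225j on G[6,4]
R5: Y=0.0001475+0.000j on G[6,3]
R6: Y=0.001171+0.000j on G[1,2]
I1: z[6]−=0.282, z[4]+=0.282
R7: Y=0.7937+0.000j on G[6,0]
C3: Y=0.000+0.01097j on G[5,3]
I2: z[3]−=0.01, z[4]+=0.01
solve → V1=-0.05696+0.02425j, V2=-0.05398+0.02967j, V3=-0.06861+0.003048j, V4=7.700+0.2604j, V5=-0.06861+0.003048j, V6=-0.3548-0.01243j

4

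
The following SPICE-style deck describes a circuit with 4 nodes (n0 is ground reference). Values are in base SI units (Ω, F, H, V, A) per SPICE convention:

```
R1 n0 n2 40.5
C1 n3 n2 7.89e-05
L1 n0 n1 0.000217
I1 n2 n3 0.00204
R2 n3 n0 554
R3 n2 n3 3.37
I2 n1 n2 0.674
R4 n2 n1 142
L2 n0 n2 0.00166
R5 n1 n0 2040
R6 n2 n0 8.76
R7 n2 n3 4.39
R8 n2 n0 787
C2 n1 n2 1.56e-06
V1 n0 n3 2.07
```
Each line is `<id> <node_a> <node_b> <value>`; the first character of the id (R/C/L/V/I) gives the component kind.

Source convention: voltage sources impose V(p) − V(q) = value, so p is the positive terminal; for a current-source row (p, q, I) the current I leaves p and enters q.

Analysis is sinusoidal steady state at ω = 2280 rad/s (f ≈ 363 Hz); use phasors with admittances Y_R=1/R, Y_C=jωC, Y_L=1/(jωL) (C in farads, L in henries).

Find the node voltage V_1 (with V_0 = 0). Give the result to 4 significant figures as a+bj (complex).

0.001874-0.3348j V

Apply KCL at each of the 3 non-ground nodes and solve the resulting linear system.
Node n1: branches {L1, I2, R4, R5, C2} → V_1 = 0.001874-0.3348j
Node n2: branches {R1, C1, I1, R3, I2, R4, L2, R6, R7, R8, C2} → V_2 = -0.5394-0.6228j
Node n3: branches {C1, I1, R2, R3, R7, V1} → V_3 = -2.070+0.000j
Source currents: i(V1)=-0.9206+0.05131j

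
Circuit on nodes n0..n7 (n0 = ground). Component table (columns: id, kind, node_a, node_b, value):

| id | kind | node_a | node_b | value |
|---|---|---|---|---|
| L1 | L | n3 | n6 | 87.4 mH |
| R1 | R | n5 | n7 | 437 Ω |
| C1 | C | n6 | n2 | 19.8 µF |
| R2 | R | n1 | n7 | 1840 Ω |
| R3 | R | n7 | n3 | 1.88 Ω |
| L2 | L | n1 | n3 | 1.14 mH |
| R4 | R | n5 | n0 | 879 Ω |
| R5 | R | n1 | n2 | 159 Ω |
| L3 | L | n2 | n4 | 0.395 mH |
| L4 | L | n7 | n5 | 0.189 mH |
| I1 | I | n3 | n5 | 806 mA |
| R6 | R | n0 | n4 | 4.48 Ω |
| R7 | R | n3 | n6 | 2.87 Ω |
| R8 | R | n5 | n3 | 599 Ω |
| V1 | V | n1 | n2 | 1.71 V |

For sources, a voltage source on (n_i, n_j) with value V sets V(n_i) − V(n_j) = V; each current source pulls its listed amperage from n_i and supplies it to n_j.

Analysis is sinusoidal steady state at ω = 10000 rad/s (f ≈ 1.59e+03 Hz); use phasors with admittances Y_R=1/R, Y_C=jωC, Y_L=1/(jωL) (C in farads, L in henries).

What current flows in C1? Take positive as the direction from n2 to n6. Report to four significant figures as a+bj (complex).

-0.1004+0.2232j A

MNA unknowns: 7 node voltages V₁..V_7 plus 1 source current (V1)
L1: Y=0.000-0.001144j on G[3,6]
R1: Y=0.002288+0.000j on G[5,7]
C1: Y=0.000+0.1980j on G[6,2]
R2: Y=0.0005435+0.000j on G[1,7]
R3: Y=0.5319+0.000j on G[7,3]
L2: Y=0.000-0.08772j on G[1,3]
R4: Y=0.001138+0.000j on G[5,0]
R5: Y=0.006289+0.000j on G[1,2]
L3: Y=0.000-0.2532j on G[2,4]
L4: Y=0.000-0.5291j on G[7,5]
I1: z[3]−=0.806, z[5]+=0.806
R6: Y=0.2232+0.000j on G[0,4]
R7: Y=0.3484+0.000j on G[3,6]
R8: Y=0.001669+0.000j on G[5,3]
V1: row V1−V2=1.71, i_V1 at 1,2
solve → V1=1.708-0.004910j, V2=-0.001859-0.004910j, V3=-0.8391-1.152j, V4=-0.003481-0.001841j, V5=0.6831+0.3611j, V6=-1.129-0.5118j, V7=0.6710-1.156j
aux → i_V1=-0.1119+0.2228j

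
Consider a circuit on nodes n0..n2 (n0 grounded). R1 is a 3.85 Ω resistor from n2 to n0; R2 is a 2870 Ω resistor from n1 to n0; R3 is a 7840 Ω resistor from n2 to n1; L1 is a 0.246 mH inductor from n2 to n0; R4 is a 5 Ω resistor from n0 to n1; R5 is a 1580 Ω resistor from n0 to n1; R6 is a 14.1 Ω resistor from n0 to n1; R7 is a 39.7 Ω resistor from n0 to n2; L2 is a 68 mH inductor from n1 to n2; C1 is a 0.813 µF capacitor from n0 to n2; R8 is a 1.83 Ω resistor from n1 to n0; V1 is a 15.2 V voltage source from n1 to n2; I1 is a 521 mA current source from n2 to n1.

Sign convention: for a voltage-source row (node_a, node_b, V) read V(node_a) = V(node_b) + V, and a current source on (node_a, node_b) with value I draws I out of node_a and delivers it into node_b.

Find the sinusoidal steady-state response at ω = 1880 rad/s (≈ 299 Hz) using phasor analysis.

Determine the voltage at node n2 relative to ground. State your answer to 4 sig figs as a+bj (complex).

-2.332-4.566j V

Apply KCL at each of the 2 non-ground nodes and solve the resulting linear system.
Node n1: branches {R2, R3, R4, R5, R6, L2, R8, V1, I1} → V_1 = 12.87-4.566j
Node n2: branches {R1, R3, L1, R7, L2, C1, V1, I1} → V_2 = -2.332-4.566j
Source currents: i(V1)=-10.01+3.856j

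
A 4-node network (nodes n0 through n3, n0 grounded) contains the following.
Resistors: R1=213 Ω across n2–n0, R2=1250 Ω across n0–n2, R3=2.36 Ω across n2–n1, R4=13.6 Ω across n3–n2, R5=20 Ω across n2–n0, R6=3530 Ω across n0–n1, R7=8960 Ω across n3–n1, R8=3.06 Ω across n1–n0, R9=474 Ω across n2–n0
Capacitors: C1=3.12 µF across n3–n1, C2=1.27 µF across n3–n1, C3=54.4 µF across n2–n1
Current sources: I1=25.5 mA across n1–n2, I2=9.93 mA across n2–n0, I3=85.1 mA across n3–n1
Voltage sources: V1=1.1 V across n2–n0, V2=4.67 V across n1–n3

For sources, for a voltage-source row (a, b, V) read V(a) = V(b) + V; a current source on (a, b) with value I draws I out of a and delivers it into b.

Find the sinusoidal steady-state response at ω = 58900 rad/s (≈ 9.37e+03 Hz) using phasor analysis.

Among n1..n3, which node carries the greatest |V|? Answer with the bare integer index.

Apply KCL at each of the 3 non-ground nodes and solve the resulting linear system.
Node n1: branches {C1, R3, C2, I1, R6, I3, R7, R8, C3, V2} → V_1 = 1.097+0.01227j
Node n2: branches {R1, R2, R3, I1, R4, R5, I2, R9, C3, V1} → V_2 = 1.100+0.000j
Node n3: branches {C1, C2, R4, I3, R7, V2} → V_3 = -3.573+0.01227j
Source currents: i(V1)=-0.4321-0.004012j, i(V2)=-0.2590-1.207j

3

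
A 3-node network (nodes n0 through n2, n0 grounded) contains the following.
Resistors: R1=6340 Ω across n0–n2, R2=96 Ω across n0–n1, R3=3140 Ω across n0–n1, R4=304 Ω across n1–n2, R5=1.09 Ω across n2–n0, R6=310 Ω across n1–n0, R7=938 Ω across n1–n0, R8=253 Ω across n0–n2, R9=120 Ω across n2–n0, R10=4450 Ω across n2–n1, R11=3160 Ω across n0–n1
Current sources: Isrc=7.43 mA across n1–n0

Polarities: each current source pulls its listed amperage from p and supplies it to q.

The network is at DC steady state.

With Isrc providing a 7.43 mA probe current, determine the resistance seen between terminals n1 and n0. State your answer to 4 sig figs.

Apply KCL at each of the 2 non-ground nodes and solve the resulting linear system.
Node n1: branches {R2, R3, R4, R6, R7, R10, R11, Isrc} → V_1 = -0.3943
Node n2: branches {R1, R4, R5, R8, R9, R10} → V_2 = -0.001484

R_eq = 53.07 Ω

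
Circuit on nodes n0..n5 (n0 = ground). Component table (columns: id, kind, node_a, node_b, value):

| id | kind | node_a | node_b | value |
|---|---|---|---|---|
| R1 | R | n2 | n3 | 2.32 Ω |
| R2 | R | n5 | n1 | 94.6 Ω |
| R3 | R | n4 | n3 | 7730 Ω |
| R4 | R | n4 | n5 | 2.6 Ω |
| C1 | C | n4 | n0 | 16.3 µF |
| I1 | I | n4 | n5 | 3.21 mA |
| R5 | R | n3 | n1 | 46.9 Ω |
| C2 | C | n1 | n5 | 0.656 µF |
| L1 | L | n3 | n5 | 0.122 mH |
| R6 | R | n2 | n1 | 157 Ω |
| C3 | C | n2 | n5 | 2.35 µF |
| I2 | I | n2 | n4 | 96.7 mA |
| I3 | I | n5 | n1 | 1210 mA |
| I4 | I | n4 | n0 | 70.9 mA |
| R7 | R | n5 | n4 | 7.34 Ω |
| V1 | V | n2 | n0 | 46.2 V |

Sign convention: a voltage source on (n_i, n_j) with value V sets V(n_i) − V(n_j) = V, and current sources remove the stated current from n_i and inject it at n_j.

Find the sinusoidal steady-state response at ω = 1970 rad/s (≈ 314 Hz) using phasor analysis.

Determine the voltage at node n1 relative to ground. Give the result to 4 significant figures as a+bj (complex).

MNA unknowns: 5 node voltages V₁..V_5 plus 1 source current (V1)
R1: Y=0.4310+0.000j on G[2,3]
R2: Y=0.01057+0.000j on G[5,1]
R3: Y=0.0001294+0.000j on G[4,3]
R4: Y=0.3846+0.000j on G[4,5]
C1: Y=0.000+0.03211j on G[4,0]
I1: z[4]−=0.00321, z[5]+=0.00321
R5: Y=0.02132+0.000j on G[3,1]
C2: Y=0.000+0.001292j on G[1,5]
L1: Y=0.000-4.161j on G[3,5]
R6: Y=0.006369+0.000j on G[2,1]
C3: Y=0.000+0.004629j on G[2,5]
I2: z[2]−=0.0967, z[4]+=0.0967
I3: z[5]−=1.21, z[1]+=1.21
I4: z[4]−=0.0709, z[0]+=0.0709
R7: Y=0.1362+0.000j on G[5,4]
V1: row V2−V0=46.2, i_V1 at 2,0
solve → V1=77.15-3.894j, V2=46.20+0.000j, V3=45.29-3.310j, V4=45.28-6.358j, V5=45.63-3.567j
aux → i_V1=-0.2751-1.454j

77.15-3.894j V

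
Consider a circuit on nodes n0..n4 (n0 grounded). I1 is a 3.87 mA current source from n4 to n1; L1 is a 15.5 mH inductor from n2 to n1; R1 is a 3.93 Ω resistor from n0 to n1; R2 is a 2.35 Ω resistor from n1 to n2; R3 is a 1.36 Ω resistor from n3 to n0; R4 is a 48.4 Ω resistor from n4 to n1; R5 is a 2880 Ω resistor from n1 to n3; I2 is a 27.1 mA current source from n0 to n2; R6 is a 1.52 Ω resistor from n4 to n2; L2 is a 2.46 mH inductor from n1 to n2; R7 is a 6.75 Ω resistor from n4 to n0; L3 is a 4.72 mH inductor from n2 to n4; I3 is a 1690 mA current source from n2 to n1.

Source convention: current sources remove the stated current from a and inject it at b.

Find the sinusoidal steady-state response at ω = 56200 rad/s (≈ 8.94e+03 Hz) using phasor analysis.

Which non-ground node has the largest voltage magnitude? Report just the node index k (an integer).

2

MNA unknowns: 4 node voltages V₁..V_4
I1: z[4]−=0.00387, z[1]+=0.00387
L1: Y=0.000-0.001148j on G[2,1]
R1: Y=0.2545+0.000j on G[0,1]
R2: Y=0.4255+0.000j on G[1,2]
R3: Y=0.7353+0.000j on G[3,0]
R4: Y=0.02066+0.000j on G[4,1]
R5: Y=0.0003472+0.000j on G[1,3]
I2: z[0]−=0.0271, z[2]+=0.0271
R6: Y=0.6579+0.000j on G[4,2]
L2: Y=0.000-0.007233j on G[1,2]
R7: Y=0.1481+0.000j on G[4,0]
L3: Y=0.000-0.003770j on G[2,4]
I3: z[2]−=1.69, z[1]+=1.69
solve → V1=1.077+0.01541j, V2=-2.125-0.03639j, V3=0.0005082+7.272e-06j, V4=-1.669-0.02650j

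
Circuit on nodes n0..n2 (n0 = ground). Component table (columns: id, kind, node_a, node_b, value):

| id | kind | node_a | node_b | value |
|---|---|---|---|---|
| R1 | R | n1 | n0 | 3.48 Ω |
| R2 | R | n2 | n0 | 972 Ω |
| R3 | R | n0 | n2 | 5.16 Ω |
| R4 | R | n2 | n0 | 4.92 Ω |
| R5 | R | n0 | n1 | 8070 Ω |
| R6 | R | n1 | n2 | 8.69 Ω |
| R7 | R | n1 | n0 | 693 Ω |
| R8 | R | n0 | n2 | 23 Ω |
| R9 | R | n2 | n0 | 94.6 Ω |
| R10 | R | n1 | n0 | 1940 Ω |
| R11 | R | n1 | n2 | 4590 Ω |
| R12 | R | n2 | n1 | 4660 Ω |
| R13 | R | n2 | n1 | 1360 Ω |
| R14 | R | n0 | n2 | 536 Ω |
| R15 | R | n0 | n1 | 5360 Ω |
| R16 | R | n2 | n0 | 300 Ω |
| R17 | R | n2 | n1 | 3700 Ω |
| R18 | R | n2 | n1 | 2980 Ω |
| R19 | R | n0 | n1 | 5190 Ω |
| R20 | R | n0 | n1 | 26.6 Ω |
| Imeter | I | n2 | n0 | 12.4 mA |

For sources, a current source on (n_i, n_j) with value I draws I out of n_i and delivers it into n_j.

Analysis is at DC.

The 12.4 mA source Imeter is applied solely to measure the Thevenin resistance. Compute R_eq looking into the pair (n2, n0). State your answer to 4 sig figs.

R_eq = 1.840 Ω

Element admittances at DC:
  Y(R1) = 0.2874 S between n1,n0
  Y(R2) = 0.001029 S between n2,n0
  Y(R3) = 0.1938 S between n0,n2
  Y(R4) = 0.2033 S between n2,n0
  Y(R5) = 0.0001239 S between n0,n1
  Y(R6) = 0.1151 S between n1,n2
  Y(R7) = 0.001443 S between n1,n0
  Y(R8) = 0.04348 S between n0,n2
  Y(R9) = 0.01057 S between n2,n0
  Y(R10) = 0.0005155 S between n1,n0
  Y(R11) = 0.0002179 S between n1,n2
  Y(R12) = 0.0002146 S between n2,n1
  Y(R13) = 0.0007353 S between n2,n1
  Y(R14) = 0.001866 S between n0,n2
  Y(R15) = 0.0001866 S between n0,n1
  Y(R16) = 0.003333 S between n2,n0
  Y(R17) = 0.0002703 S between n2,n1
  Y(R18) = 0.0003356 S between n2,n1
  Y(R19) = 0.0001927 S between n0,n1
  Y(R20) = 0.03759 S between n0,n1
  Imeter: injects 0.0124 A into n0 (from n2)
Assemble and solve the 2×2 MNA system:
  V(n1)=-0.006001  V(n2)=-0.02282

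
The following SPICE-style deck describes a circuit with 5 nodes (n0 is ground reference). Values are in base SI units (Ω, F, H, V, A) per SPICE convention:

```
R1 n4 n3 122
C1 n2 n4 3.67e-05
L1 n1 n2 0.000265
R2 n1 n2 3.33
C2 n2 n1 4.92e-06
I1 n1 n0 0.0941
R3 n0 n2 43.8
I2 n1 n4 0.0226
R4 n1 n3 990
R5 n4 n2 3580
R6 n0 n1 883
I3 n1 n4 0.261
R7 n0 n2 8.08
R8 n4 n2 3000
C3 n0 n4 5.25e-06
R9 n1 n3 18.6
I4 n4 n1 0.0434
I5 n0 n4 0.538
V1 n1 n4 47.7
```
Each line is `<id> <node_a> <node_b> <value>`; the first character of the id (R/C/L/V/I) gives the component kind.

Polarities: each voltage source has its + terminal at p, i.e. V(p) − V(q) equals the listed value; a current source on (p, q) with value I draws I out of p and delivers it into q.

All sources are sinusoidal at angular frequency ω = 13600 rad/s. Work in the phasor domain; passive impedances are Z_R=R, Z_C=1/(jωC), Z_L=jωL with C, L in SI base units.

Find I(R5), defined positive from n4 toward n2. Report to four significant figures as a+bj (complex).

-0.001469+0.009924j A

MNA unknowns: 4 node voltages V₁..V_4 plus 1 source current (V1)
R1: Y=0.008197+0.000j on G[4,3]
C1: Y=0.000+0.4991j on G[2,4]
L1: Y=0.000-0.2775j on G[1,2]
R2: Y=0.3003+0.000j on G[1,2]
C2: Y=0.000+0.06691j on G[2,1]
I1: z[1]−=0.0941, z[0]+=0.0941
R3: Y=0.02283+0.000j on G[0,2]
I2: z[1]−=0.0226, z[4]+=0.0226
R4: Y=0.001010+0.000j on G[1,3]
R5: Y=0.0002793+0.000j on G[4,2]
R6: Y=0.001133+0.000j on G[0,1]
I3: z[1]−=0.261, z[4]+=0.261
R7: Y=0.1238+0.000j on G[0,2]
R8: Y=0.0003333+0.000j on G[4,2]
C3: Y=0.000+0.07140j on G[0,4]
R9: Y=0.05376+0.000j on G[1,3]
I4: z[4]−=0.0434, z[1]+=0.0434
I5: z[0]−=0.538, z[4]+=0.538
V1: row V1−V4=47.7, i_V1 at 1,4
solve → V1=59.42+29.59j, V2=16.98-5.938j, V3=53.21+29.59j, V4=11.72+29.59j
aux → i_V1=-20.97-1.767j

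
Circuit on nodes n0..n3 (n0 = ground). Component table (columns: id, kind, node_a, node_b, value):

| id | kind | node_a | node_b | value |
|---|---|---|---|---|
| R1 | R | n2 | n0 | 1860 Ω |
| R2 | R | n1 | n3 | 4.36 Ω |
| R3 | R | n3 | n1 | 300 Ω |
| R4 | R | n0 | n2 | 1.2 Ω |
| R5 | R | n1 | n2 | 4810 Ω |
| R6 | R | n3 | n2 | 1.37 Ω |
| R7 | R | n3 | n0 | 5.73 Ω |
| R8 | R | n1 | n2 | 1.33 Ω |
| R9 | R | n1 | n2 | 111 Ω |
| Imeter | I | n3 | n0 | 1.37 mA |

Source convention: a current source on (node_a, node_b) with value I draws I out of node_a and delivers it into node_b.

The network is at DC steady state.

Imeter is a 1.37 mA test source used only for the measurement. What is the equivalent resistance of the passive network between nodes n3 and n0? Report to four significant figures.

R_eq = 1.641 Ω

Apply KCL at each of the 3 non-ground nodes and solve the resulting linear system.
Node n1: branches {R2, R3, R5, R8, R9} → V_1 = -0.001424
Node n2: branches {R1, R4, R5, R6, R8, R9} → V_2 = -0.001172
Node n3: branches {R2, R3, R6, R7, Imeter} → V_3 = -0.002249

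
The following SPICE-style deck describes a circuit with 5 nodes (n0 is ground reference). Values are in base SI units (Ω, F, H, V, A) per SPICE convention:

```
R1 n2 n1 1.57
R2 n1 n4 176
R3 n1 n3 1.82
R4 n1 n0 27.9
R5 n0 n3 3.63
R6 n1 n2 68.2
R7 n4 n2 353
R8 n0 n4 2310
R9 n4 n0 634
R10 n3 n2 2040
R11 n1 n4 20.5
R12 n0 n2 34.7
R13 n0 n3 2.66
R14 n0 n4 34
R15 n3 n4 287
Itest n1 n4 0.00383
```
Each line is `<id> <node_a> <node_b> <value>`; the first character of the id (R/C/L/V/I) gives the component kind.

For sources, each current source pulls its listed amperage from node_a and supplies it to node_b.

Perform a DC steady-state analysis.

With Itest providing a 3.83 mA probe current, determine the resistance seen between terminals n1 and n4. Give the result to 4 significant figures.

R_eq = 11.19 Ω

Element admittances at DC:
  Y(R1) = 0.6369 S between n2,n1
  Y(R2) = 0.005682 S between n1,n4
  Y(R3) = 0.5495 S between n1,n3
  Y(R4) = 0.03584 S between n1,n0
  Y(R5) = 0.2755 S between n0,n3
  Y(R6) = 0.01466 S between n1,n2
  Y(R7) = 0.002833 S between n4,n2
  Y(R8) = 0.0004329 S between n0,n4
  Y(R9) = 0.001577 S between n4,n0
  Y(R10) = 0.0004902 S between n3,n2
  Y(R11) = 0.04878 S between n1,n4
  Y(R12) = 0.02882 S between n0,n2
  Y(R13) = 0.3759 S between n0,n3
  Y(R14) = 0.02941 S between n0,n4
  Y(R15) = 0.003484 S between n3,n4
  Itest: injects 0.00383 A into n4 (from n1)
Assemble and solve the 4×4 MNA system:
  V(n1)=-0.003636  V(n2)=-0.003304  V(n3)=-0.001546  V(n4)=0.03923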